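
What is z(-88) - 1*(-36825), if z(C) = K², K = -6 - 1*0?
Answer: 36861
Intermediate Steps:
K = -6 (K = -6 + 0 = -6)
z(C) = 36 (z(C) = (-6)² = 36)
z(-88) - 1*(-36825) = 36 - 1*(-36825) = 36 + 36825 = 36861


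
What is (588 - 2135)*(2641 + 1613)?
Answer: -6580938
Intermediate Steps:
(588 - 2135)*(2641 + 1613) = -1547*4254 = -6580938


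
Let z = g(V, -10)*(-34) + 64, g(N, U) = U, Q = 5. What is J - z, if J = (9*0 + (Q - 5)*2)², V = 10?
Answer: -404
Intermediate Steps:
z = 404 (z = -10*(-34) + 64 = 340 + 64 = 404)
J = 0 (J = (9*0 + (5 - 5)*2)² = (0 + 0*2)² = (0 + 0)² = 0² = 0)
J - z = 0 - 1*404 = 0 - 404 = -404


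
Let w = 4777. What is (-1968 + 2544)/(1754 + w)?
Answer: 192/2177 ≈ 0.088195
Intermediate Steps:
(-1968 + 2544)/(1754 + w) = (-1968 + 2544)/(1754 + 4777) = 576/6531 = 576*(1/6531) = 192/2177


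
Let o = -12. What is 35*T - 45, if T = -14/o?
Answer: -25/6 ≈ -4.1667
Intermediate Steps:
T = 7/6 (T = -14/(-12) = -14*(-1/12) = 7/6 ≈ 1.1667)
35*T - 45 = 35*(7/6) - 45 = 245/6 - 45 = -25/6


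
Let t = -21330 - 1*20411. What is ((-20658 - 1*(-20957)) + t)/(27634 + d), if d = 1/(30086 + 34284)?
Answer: -889207180/592933527 ≈ -1.4997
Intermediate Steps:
t = -41741 (t = -21330 - 20411 = -41741)
d = 1/64370 ≈ 1.5535e-5
((-20658 - 1*(-20957)) + t)/(27634 + d) = ((-20658 - 1*(-20957)) - 41741)/(27634 + 1/64370) = ((-20658 + 20957) - 41741)/(1778800581/64370) = (299 - 41741)*(64370/1778800581) = -41442*64370/1778800581 = -889207180/592933527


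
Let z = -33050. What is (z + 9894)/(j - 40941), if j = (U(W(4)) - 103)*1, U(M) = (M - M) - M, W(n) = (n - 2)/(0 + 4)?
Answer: 6616/11727 ≈ 0.56417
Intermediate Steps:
W(n) = -½ + n/4 (W(n) = (-2 + n)/4 = (-2 + n)*(¼) = -½ + n/4)
U(M) = -M (U(M) = 0 - M = -M)
j = -207/2 (j = (-(-½ + (¼)*4) - 103)*1 = (-(-½ + 1) - 103)*1 = (-1*½ - 103)*1 = (-½ - 103)*1 = -207/2*1 = -207/2 ≈ -103.50)
(z + 9894)/(j - 40941) = (-33050 + 9894)/(-207/2 - 40941) = -23156/(-82089/2) = -23156*(-2/82089) = 6616/11727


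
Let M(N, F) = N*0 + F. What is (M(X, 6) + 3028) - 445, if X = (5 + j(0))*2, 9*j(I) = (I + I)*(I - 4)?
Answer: 2589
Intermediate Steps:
j(I) = 2*I*(-4 + I)/9 (j(I) = ((I + I)*(I - 4))/9 = ((2*I)*(-4 + I))/9 = (2*I*(-4 + I))/9 = 2*I*(-4 + I)/9)
X = 10 (X = (5 + (2/9)*0*(-4 + 0))*2 = (5 + (2/9)*0*(-4))*2 = (5 + 0)*2 = 5*2 = 10)
M(N, F) = F (M(N, F) = 0 + F = F)
(M(X, 6) + 3028) - 445 = (6 + 3028) - 445 = 3034 - 445 = 2589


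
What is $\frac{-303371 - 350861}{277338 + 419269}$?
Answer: $- \frac{654232}{696607} \approx -0.93917$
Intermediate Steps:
$\frac{-303371 - 350861}{277338 + 419269} = - \frac{654232}{696607}$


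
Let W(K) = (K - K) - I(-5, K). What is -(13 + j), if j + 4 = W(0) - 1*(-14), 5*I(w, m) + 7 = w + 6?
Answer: -121/5 ≈ -24.200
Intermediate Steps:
I(w, m) = -⅕ + w/5 (I(w, m) = -7/5 + (w + 6)/5 = -7/5 + (6 + w)/5 = -7/5 + (6/5 + w/5) = -⅕ + w/5)
W(K) = 6/5 (W(K) = (K - K) - (-⅕ + (⅕)*(-5)) = 0 - (-⅕ - 1) = 0 - 1*(-6/5) = 0 + 6/5 = 6/5)
j = 56/5 (j = -4 + (6/5 - 1*(-14)) = -4 + (6/5 + 14) = -4 + 76/5 = 56/5 ≈ 11.200)
-(13 + j) = -(13 + 56/5) = -1*121/5 = -121/5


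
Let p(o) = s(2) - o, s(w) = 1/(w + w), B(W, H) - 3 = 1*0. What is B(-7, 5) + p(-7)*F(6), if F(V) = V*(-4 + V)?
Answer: 90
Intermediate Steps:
B(W, H) = 3 (B(W, H) = 3 + 1*0 = 3 + 0 = 3)
s(w) = 1/(2*w)
p(o) = ¼ - o (p(o) = (½)/2 - o = (½)*(½) - o = ¼ - o)
B(-7, 5) + p(-7)*F(6) = 3 + (¼ - 1*(-7))*(6*(-4 + 6)) = 3 + (¼ + 7)*(6*2) = 3 + (29/4)*12 = 3 + 87 = 90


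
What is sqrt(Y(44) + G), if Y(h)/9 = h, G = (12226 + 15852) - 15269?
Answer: sqrt(13205) ≈ 114.91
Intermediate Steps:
G = 12809 (G = 28078 - 15269 = 12809)
Y(h) = 9*h
sqrt(Y(44) + G) = sqrt(9*44 + 12809) = sqrt(396 + 12809) = sqrt(13205)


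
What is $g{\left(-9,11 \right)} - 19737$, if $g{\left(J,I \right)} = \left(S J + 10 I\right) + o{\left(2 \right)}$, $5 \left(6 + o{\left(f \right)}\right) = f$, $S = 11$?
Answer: $- \frac{98658}{5} \approx -19732.0$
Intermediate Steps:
$o{\left(f \right)} = -6 + \frac{f}{5}$
$g{\left(J,I \right)} = - \frac{28}{5} + 10 I + 11 J$ ($g{\left(J,I \right)} = \left(11 J + 10 I\right) + \left(-6 + \frac{1}{5} \cdot 2\right) = \left(10 I + 11 J\right) + \left(-6 + \frac{2}{5}\right) = \left(10 I + 11 J\right) - \frac{28}{5} = - \frac{28}{5} + 10 I + 11 J$)
$g{\left(-9,11 \right)} - 19737 = \left(- \frac{28}{5} + 10 \cdot 11 + 11 \left(-9\right)\right) - 19737 = \left(- \frac{28}{5} + 110 - 99\right) - 19737 = \frac{27}{5} - 19737 = - \frac{98658}{5}$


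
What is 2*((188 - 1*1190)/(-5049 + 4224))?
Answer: 668/275 ≈ 2.4291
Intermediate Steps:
2*((188 - 1*1190)/(-5049 + 4224)) = 2*((188 - 1190)/(-825)) = 2*(-1002*(-1/825)) = 2*(334/275) = 668/275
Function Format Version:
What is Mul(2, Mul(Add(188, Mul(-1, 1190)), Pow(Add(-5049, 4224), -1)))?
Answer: Rational(668, 275) ≈ 2.4291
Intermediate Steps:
Mul(2, Mul(Add(188, Mul(-1, 1190)), Pow(Add(-5049, 4224), -1))) = Mul(2, Mul(Add(188, -1190), Pow(-825, -1))) = Mul(2, Mul(-1002, Rational(-1, 825))) = Mul(2, Rational(334, 275)) = Rational(668, 275)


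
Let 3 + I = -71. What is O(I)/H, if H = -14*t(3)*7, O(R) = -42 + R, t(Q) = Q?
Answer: 58/147 ≈ 0.39456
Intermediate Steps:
I = -74 (I = -3 - 71 = -74)
H = -294 (H = -14*3*7 = -42*7 = -294)
O(I)/H = (-42 - 74)/(-294) = -116*(-1/294) = 58/147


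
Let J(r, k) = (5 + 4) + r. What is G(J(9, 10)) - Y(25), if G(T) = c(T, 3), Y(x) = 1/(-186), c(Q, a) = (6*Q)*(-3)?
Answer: -60263/186 ≈ -323.99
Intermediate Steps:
J(r, k) = 9 + r
c(Q, a) = -18*Q
Y(x) = -1/186
G(T) = -18*T
G(J(9, 10)) - Y(25) = -18*(9 + 9) - 1*(-1/186) = -18*18 + 1/186 = -324 + 1/186 = -60263/186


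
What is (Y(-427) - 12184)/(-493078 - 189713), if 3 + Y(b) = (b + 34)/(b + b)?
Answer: 10407305/583103514 ≈ 0.017848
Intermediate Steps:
Y(b) = -3 + (34 + b)/(2*b) (Y(b) = -3 + (b + 34)/(b + b) = -3 + (34 + b)/((2*b)) = -3 + (34 + b)*(1/(2*b)) = -3 + (34 + b)/(2*b))
(Y(-427) - 12184)/(-493078 - 189713) = ((-5/2 + 17/(-427)) - 12184)/(-493078 - 189713) = ((-5/2 + 17*(-1/427)) - 12184)/(-682791) = ((-5/2 - 17/427) - 12184)*(-1/682791) = (-2169/854 - 12184)*(-1/682791) = -10407305/854*(-1/682791) = 10407305/583103514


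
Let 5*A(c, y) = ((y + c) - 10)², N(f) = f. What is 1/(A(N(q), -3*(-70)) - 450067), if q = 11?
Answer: -5/2205814 ≈ -2.2667e-6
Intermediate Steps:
A(c, y) = (-10 + c + y)²/5 (A(c, y) = ((y + c) - 10)²/5 = ((c + y) - 10)²/5 = (-10 + c + y)²/5)
1/(A(N(q), -3*(-70)) - 450067) = 1/((-10 + 11 - 3*(-70))²/5 - 450067) = 1/((-10 + 11 + 210)²/5 - 450067) = 1/((⅕)*211² - 450067) = 1/((⅕)*44521 - 450067) = 1/(44521/5 - 450067) = 1/(-2205814/5) = -5/2205814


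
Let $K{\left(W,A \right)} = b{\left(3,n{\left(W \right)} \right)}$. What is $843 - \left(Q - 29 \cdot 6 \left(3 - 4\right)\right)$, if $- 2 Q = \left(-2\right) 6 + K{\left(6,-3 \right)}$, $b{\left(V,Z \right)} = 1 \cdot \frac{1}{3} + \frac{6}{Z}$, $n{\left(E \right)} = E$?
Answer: $\frac{1991}{3} \approx 663.67$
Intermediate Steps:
$b{\left(V,Z \right)} = \frac{1}{3} + \frac{6}{Z}$ ($b{\left(V,Z \right)} = 1 \cdot \frac{1}{3} + \frac{6}{Z} = \frac{1}{3} + \frac{6}{Z}$)
$K{\left(W,A \right)} = \frac{18 + W}{3 W}$
$Q = \frac{16}{3}$ ($Q = - \frac{\left(-2\right) 6 + \frac{18 + 6}{3 \cdot 6}}{2} = - \frac{-12 + \frac{1}{3} \cdot \frac{1}{6} \cdot 24}{2} = - \frac{-12 + \frac{4}{3}}{2} = \left(- \frac{1}{2}\right) \left(- \frac{32}{3}\right) = \frac{16}{3} \approx 5.3333$)
$843 - \left(Q - 29 \cdot 6 \left(3 - 4\right)\right) = 843 - \left(\frac{16}{3} - 29 \cdot 6 \left(3 - 4\right)\right) = 843 - \left(\frac{16}{3} - 29 \cdot 6 \left(-1\right)\right) = 843 - \left(\frac{16}{3} - -174\right) = 843 - \left(\frac{16}{3} + 174\right) = 843 - \frac{538}{3} = \frac{1991}{3}$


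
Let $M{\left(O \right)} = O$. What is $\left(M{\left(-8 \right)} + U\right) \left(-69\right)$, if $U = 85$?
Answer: $-5313$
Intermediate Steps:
$\left(M{\left(-8 \right)} + U\right) \left(-69\right) = \left(-8 + 85\right) \left(-69\right) = 77 \left(-69\right) = -5313$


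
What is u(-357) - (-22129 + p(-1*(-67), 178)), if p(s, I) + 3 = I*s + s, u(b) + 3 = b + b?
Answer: 9422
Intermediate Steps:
u(b) = -3 + 2*b (u(b) = -3 + (b + b) = -3 + 2*b)
p(s, I) = -3 + s + I*s (p(s, I) = -3 + (I*s + s) = -3 + (s + I*s) = -3 + s + I*s)
u(-357) - (-22129 + p(-1*(-67), 178)) = (-3 + 2*(-357)) - (-22129 + (-3 - 1*(-67) + 178*(-1*(-67)))) = (-3 - 714) - (-22129 + (-3 + 67 + 178*67)) = -717 - (-22129 + (-3 + 67 + 11926)) = -717 - (-22129 + 11990) = -717 - 1*(-10139) = -717 + 10139 = 9422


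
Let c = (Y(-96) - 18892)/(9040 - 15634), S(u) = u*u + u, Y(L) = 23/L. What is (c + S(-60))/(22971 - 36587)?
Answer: -97509505/374750208 ≈ -0.26020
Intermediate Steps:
S(u) = u + u**2 (S(u) = u**2 + u = u + u**2)
c = 1813655/633024 (c = (23/(-96) - 18892)/(9040 - 15634) = (23*(-1/96) - 18892)/(-6594) = (-23/96 - 18892)*(-1/6594) = -1813655/96*(-1/6594) = 1813655/633024 ≈ 2.8651)
(c + S(-60))/(22971 - 36587) = (1813655/633024 - 60*(1 - 60))/(22971 - 36587) = (1813655/633024 - 60*(-59))/(-13616) = (1813655/633024 + 3540)*(-1/13616) = (2242718615/633024)*(-1/13616) = -97509505/374750208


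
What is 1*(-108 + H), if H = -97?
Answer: -205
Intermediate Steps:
1*(-108 + H) = 1*(-108 - 97) = 1*(-205) = -205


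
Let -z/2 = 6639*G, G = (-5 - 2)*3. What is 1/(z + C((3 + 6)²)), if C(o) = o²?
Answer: 1/285399 ≈ 3.5039e-6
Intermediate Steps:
G = -21 (G = -7*3 = -21)
z = 278838 (z = -13278*(-21) = -2*(-139419) = 278838)
1/(z + C((3 + 6)²)) = 1/(278838 + ((3 + 6)²)²) = 1/(278838 + (9²)²) = 1/(278838 + 81²) = 1/(278838 + 6561) = 1/285399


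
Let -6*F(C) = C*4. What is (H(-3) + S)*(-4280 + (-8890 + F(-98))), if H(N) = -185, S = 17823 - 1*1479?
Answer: -635274926/3 ≈ -2.1176e+8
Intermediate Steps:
S = 16344 (S = 17823 - 1479 = 16344)
F(C) = -2*C/3 (F(C) = -C*4/6 = -2*C/3)
(H(-3) + S)*(-4280 + (-8890 + F(-98))) = (-185 + 16344)*(-4280 + (-8890 - ⅔*(-98))) = 16159*(-4280 + (-8890 + 196/3)) = 16159*(-4280 - 26474/3) = 16159*(-39314/3) = -635274926/3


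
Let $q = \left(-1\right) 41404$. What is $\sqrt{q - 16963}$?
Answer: $i \sqrt{58367} \approx 241.59 i$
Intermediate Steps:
$q = -41404$
$\sqrt{q - 16963} = \sqrt{-41404 - 16963} = \sqrt{-58367} = i \sqrt{58367}$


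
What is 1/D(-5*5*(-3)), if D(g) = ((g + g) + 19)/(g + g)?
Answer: 150/169 ≈ 0.88757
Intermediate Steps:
D(g) = (19 + 2*g)/(2*g) (D(g) = (2*g + 19)/((2*g)) = (19 + 2*g)*(1/(2*g)) = (19 + 2*g)/(2*g))
1/D(-5*5*(-3)) = 1/((19/2 - 5*5*(-3))/((-5*5*(-3)))) = 1/((19/2 - 25*(-3))/((-25*(-3)))) = 1/((19/2 + 75)/75) = 1/((1/75)*(169/2)) = 1/(169/150) = 150/169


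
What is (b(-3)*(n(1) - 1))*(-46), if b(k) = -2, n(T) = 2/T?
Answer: 92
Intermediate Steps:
(b(-3)*(n(1) - 1))*(-46) = -2*(2/1 - 1)*(-46) = -2*(2*1 - 1)*(-46) = -2*(2 - 1)*(-46) = -2*1*(-46) = -2*(-46) = 92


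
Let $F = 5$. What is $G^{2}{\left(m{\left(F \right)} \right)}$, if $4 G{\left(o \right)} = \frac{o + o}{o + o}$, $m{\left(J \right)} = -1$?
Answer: $\frac{1}{16} \approx 0.0625$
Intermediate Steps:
$G{\left(o \right)} = \frac{1}{4}$ ($G{\left(o \right)} = \frac{\left(o + o\right) \frac{1}{o + o}}{4} = \frac{2 o \frac{1}{2 o}}{4} = \frac{1}{4} \cdot 1 = \frac{1}{4}$)
$G^{2}{\left(m{\left(F \right)} \right)} = \left(\frac{1}{4}\right)^{2} = \frac{1}{16}$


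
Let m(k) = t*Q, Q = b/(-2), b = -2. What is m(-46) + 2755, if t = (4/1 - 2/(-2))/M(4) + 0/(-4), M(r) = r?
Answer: 11025/4 ≈ 2756.3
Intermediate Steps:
Q = 1 (Q = -2/(-2) = -2*(-½) = 1)
t = 5/4 (t = (4/1 - 2/(-2))/4 + 0/(-4) = (4*1 - 2*(-½))*(¼) + 0*(-¼) = (4 + 1)*(¼) + 0 = 5*(¼) + 0 = 5/4 + 0 = 5/4 ≈ 1.2500)
m(k) = 5/4 (m(k) = (5/4)*1 = 5/4)
m(-46) + 2755 = 5/4 + 2755 = 11025/4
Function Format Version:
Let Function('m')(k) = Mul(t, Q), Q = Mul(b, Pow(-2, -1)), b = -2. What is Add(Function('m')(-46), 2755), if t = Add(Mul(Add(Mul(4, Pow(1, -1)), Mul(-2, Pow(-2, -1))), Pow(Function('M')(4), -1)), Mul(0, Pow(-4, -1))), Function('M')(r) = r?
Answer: Rational(11025, 4) ≈ 2756.3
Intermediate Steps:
Q = 1 (Q = Mul(-2, Pow(-2, -1)) = Mul(-2, Rational(-1, 2)) = 1)
t = Rational(5, 4) (t = Add(Mul(Add(Mul(4, Pow(1, -1)), Mul(-2, Pow(-2, -1))), Pow(4, -1)), Mul(0, Pow(-4, -1))) = Add(Mul(Add(Mul(4, 1), Mul(-2, Rational(-1, 2))), Rational(1, 4)), Mul(0, Rational(-1, 4))) = Add(Mul(Add(4, 1), Rational(1, 4)), 0) = Add(Mul(5, Rational(1, 4)), 0) = Add(Rational(5, 4), 0) = Rational(5, 4) ≈ 1.2500)
Function('m')(k) = Rational(5, 4) (Function('m')(k) = Mul(Rational(5, 4), 1) = Rational(5, 4))
Add(Function('m')(-46), 2755) = Add(Rational(5, 4), 2755) = Rational(11025, 4)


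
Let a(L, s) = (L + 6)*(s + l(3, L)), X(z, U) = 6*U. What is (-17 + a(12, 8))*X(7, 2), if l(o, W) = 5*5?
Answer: 6924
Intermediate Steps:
l(o, W) = 25
a(L, s) = (6 + L)*(25 + s) (a(L, s) = (L + 6)*(s + 25) = (6 + L)*(25 + s))
(-17 + a(12, 8))*X(7, 2) = (-17 + (150 + 6*8 + 25*12 + 12*8))*(6*2) = (-17 + (150 + 48 + 300 + 96))*12 = (-17 + 594)*12 = 577*12 = 6924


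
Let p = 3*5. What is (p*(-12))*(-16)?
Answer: 2880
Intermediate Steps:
p = 15
(p*(-12))*(-16) = (15*(-12))*(-16) = -180*(-16) = 2880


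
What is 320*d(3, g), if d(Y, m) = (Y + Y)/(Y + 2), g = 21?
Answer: 384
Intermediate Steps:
d(Y, m) = 2*Y/(2 + Y) (d(Y, m) = (2*Y)/(2 + Y) = 2*Y/(2 + Y))
320*d(3, g) = 320*(2*3/(2 + 3)) = 320*(2*3/5) = 320*(2*3*(⅕)) = 320*(6/5) = 384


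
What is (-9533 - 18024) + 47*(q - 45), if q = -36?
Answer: -31364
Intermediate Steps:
(-9533 - 18024) + 47*(q - 45) = (-9533 - 18024) + 47*(-36 - 45) = -27557 + 47*(-81) = -27557 - 3807 = -31364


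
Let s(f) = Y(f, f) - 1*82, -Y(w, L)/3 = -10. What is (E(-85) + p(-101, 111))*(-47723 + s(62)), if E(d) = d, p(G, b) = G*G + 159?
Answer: -490888125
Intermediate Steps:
Y(w, L) = 30 (Y(w, L) = -3*(-10) = 30)
p(G, b) = 159 + G**2 (p(G, b) = G**2 + 159 = 159 + G**2)
s(f) = -52 (s(f) = 30 - 1*82 = 30 - 82 = -52)
(E(-85) + p(-101, 111))*(-47723 + s(62)) = (-85 + (159 + (-101)**2))*(-47723 - 52) = (-85 + (159 + 10201))*(-47775) = (-85 + 10360)*(-47775) = 10275*(-47775) = -490888125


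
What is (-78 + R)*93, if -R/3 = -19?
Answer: -1953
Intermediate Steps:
R = 57 (R = -3*(-19) = 57)
(-78 + R)*93 = (-78 + 57)*93 = -21*93 = -1953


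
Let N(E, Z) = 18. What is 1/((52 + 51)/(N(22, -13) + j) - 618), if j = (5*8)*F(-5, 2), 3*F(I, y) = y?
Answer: -134/82503 ≈ -0.0016242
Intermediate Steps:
F(I, y) = y/3
j = 80/3 (j = (5*8)*((⅓)*2) = 40*(⅔) = 80/3 ≈ 26.667)
1/((52 + 51)/(N(22, -13) + j) - 618) = 1/((52 + 51)/(18 + 80/3) - 618) = 1/(103/(134/3) - 618) = 1/(103*(3/134) - 618) = 1/(309/134 - 618) = 1/(-82503/134) = -134/82503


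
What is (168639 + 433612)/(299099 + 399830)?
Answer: 602251/698929 ≈ 0.86168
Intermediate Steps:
(168639 + 433612)/(299099 + 399830) = 602251/698929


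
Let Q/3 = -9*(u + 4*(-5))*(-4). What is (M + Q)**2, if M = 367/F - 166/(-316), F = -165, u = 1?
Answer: 2866524211484761/679644900 ≈ 4.2177e+6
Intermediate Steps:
M = -44291/26070 (M = 367/(-165) - 166/(-316) = 367*(-1/165) - 166*(-1/316) = -367/165 + 83/158 = -44291/26070 ≈ -1.6989)
Q = -2052 (Q = 3*(-9*(1 + 4*(-5))*(-4)) = 3*(-9*(1 - 20)*(-4)) = 3*(-9*(-19)*(-4)) = 3*(171*(-4)) = 3*(-684) = -2052)
(M + Q)**2 = (-44291/26070 - 2052)**2 = (-53539931/26070)**2 = 2866524211484761/679644900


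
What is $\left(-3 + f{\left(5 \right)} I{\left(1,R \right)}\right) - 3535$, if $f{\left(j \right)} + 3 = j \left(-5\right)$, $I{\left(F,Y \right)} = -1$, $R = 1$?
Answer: $-3510$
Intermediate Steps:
$f{\left(j \right)} = -3 - 5 j$ ($f{\left(j \right)} = -3 + j \left(-5\right) = -3 - 5 j$)
$\left(-3 + f{\left(5 \right)} I{\left(1,R \right)}\right) - 3535 = \left(-3 + \left(-3 - 25\right) \left(-1\right)\right) - 3535 = \left(-3 - -28\right) - 3535 = \left(-3 + 28\right) - 3535 = 25 - 3535 = -3510$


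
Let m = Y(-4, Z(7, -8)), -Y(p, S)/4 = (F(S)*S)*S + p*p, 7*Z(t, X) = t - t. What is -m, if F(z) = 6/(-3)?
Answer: 64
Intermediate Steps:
Z(t, X) = 0 (Z(t, X) = (t - t)/7 = (1/7)*0 = 0)
F(z) = -2 (F(z) = 6*(-1/3) = -2)
Y(p, S) = -4*p**2 + 8*S**2 (Y(p, S) = -4*((-2*S)*S + p*p) = -4*(-2*S**2 + p**2) = -4*(p**2 - 2*S**2) = -4*p**2 + 8*S**2)
m = -64 (m = -4*(-4)**2 + 8*0**2 = -4*16 + 8*0 = -64 + 0 = -64)
-m = -1*(-64) = 64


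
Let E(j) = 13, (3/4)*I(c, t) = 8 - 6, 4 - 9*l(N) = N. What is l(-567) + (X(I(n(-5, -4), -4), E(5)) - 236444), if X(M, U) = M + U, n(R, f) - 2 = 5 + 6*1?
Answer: -2127284/9 ≈ -2.3637e+5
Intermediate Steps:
l(N) = 4/9 - N/9
n(R, f) = 13 (n(R, f) = 2 + (5 + 6*1) = 2 + (5 + 6) = 2 + 11 = 13)
I(c, t) = 8/3 (I(c, t) = 4*(8 - 6)/3 = (4/3)*2 = 8/3)
l(-567) + (X(I(n(-5, -4), -4), E(5)) - 236444) = (4/9 - ⅑*(-567)) + ((8/3 + 13) - 236444) = (4/9 + 63) + (47/3 - 236444) = 571/9 - 709285/3 = -2127284/9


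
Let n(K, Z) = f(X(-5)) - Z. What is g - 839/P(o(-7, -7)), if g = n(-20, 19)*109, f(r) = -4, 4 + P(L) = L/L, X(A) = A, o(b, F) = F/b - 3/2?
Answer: -6682/3 ≈ -2227.3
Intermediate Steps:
o(b, F) = -3/2 + F/b (o(b, F) = F/b - 3*1/2 = F/b - 3/2 = -3/2 + F/b)
P(L) = -3 (P(L) = -4 + L/L = -4 + 1 = -3)
n(K, Z) = -4 - Z
g = -2507 (g = (-4 - 1*19)*109 = (-4 - 19)*109 = -23*109 = -2507)
g - 839/P(o(-7, -7)) = -2507 - 839/(-3) = -2507 - 839*(-1/3) = -2507 + 839/3 = -6682/3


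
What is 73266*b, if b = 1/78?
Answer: 12211/13 ≈ 939.31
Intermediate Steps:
b = 1/78 ≈ 0.012821
73266*b = 73266*(1/78) = 12211/13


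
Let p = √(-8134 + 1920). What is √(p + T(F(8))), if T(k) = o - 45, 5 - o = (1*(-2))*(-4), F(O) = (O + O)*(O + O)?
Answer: √(-48 + I*√6214) ≈ 4.706 + 8.3754*I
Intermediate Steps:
F(O) = 4*O² (F(O) = (2*O)*(2*O) = 4*O²)
p = I*√6214 (p = √(-6214) = I*√6214 ≈ 78.829*I)
o = -3 (o = 5 - 1*(-2)*(-4) = 5 - (-2)*(-4) = 5 - 1*8 = 5 - 8 = -3)
T(k) = -48 (T(k) = -3 - 45 = -48)
√(p + T(F(8))) = √(I*√6214 - 48) = √(-48 + I*√6214)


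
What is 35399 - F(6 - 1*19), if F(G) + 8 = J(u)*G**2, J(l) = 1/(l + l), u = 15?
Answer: 1062041/30 ≈ 35401.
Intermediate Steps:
J(l) = 1/(2*l)
F(G) = -8 + G**2/30 (F(G) = -8 + ((1/2)/15)*G**2 = -8 + ((1/2)*(1/15))*G**2 = -8 + G**2/30)
35399 - F(6 - 1*19) = 35399 - (-8 + (6 - 1*19)**2/30) = 35399 - (-8 + (6 - 19)**2/30) = 35399 - (-8 + (1/30)*(-13)**2) = 35399 - (-8 + (1/30)*169) = 35399 - (-8 + 169/30) = 35399 - 1*(-71/30) = 35399 + 71/30 = 1062041/30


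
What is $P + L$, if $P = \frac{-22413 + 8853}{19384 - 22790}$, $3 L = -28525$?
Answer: $- \frac{48557735}{5109} \approx -9504.3$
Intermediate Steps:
$L = - \frac{28525}{3}$ ($L = \frac{1}{3} \left(-28525\right) = - \frac{28525}{3} \approx -9508.3$)
$P = \frac{6780}{1703}$ ($P = - \frac{13560}{-3406} = \left(-13560\right) \left(- \frac{1}{3406}\right) = \frac{6780}{1703} \approx 3.9812$)
$P + L = \frac{6780}{1703} - \frac{28525}{3} = - \frac{48557735}{5109}$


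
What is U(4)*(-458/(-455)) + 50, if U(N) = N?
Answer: 24582/455 ≈ 54.026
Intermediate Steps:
U(4)*(-458/(-455)) + 50 = 4*(-458/(-455)) + 50 = 4*(-458*(-1/455)) + 50 = 4*(458/455) + 50 = 1832/455 + 50 = 24582/455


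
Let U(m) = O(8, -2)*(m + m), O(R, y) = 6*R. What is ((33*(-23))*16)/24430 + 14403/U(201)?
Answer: 19589111/78566880 ≈ 0.24933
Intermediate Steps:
U(m) = 96*m (U(m) = (6*8)*(m + m) = 48*(2*m) = 96*m)
((33*(-23))*16)/24430 + 14403/U(201) = ((33*(-23))*16)/24430 + 14403/((96*201)) = -759*16*(1/24430) + 14403/19296 = -12144*1/24430 + 14403*(1/19296) = -6072/12215 + 4801/6432 = 19589111/78566880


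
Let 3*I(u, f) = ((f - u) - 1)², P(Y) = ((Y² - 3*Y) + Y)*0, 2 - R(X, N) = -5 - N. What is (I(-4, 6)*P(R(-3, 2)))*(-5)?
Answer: 0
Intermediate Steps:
R(X, N) = 7 + N (R(X, N) = 2 - (-5 - N) = 2 + (5 + N) = 7 + N)
P(Y) = 0 (P(Y) = (Y² - 2*Y)*0 = 0)
I(u, f) = (-1 + f - u)²/3 (I(u, f) = ((f - u) - 1)²/3 = (-1 + f - u)²/3)
(I(-4, 6)*P(R(-3, 2)))*(-5) = (((1 - 4 - 1*6)²/3)*0)*(-5) = (((1 - 4 - 6)²/3)*0)*(-5) = (((⅓)*(-9)²)*0)*(-5) = (((⅓)*81)*0)*(-5) = (27*0)*(-5) = 0*(-5) = 0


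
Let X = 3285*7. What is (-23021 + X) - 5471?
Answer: -5497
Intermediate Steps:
X = 22995
(-23021 + X) - 5471 = (-23021 + 22995) - 5471 = -26 - 5471 = -5497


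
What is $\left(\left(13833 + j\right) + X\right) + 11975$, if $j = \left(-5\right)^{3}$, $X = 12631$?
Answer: $38314$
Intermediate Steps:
$j = -125$
$\left(\left(13833 + j\right) + X\right) + 11975 = \left(\left(13833 - 125\right) + 12631\right) + 11975 = \left(13708 + 12631\right) + 11975 = 26339 + 11975 = 38314$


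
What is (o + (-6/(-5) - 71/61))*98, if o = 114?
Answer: 3408538/305 ≈ 11176.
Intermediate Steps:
(o + (-6/(-5) - 71/61))*98 = (114 + (-6/(-5) - 71/61))*98 = (114 + (-6*(-1/5) - 71*1/61))*98 = (114 + (6/5 - 71/61))*98 = (114 + 11/305)*98 = (34781/305)*98 = 3408538/305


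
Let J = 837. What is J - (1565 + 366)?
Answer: -1094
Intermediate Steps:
J - (1565 + 366) = 837 - (1565 + 366) = 837 - 1*1931 = 837 - 1931 = -1094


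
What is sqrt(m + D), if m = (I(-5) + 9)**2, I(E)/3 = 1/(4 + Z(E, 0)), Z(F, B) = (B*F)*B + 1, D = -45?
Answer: 3*sqrt(131)/5 ≈ 6.8673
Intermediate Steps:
Z(F, B) = 1 + F*B**2 (Z(F, B) = F*B**2 + 1 = 1 + F*B**2)
I(E) = 3/5 (I(E) = 3/(4 + (1 + E*0**2)) = 3/(4 + (1 + E*0)) = 3/(4 + (1 + 0)) = 3/(4 + 1) = 3/5)
m = 2304/25 (m = (3/5 + 9)**2 = (48/5)**2 = 2304/25 ≈ 92.160)
sqrt(m + D) = sqrt(2304/25 - 45) = sqrt(1179/25) = 3*sqrt(131)/5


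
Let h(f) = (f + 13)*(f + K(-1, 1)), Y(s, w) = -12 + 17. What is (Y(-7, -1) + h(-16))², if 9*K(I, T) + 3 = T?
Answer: 25921/9 ≈ 2880.1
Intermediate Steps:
K(I, T) = -⅓ + T/9
Y(s, w) = 5
h(f) = (13 + f)*(-2/9 + f) (h(f) = (f + 13)*(f + (-⅓ + (⅑)*1)) = (13 + f)*(f + (-⅓ + ⅑)) = (13 + f)*(f - 2/9) = (13 + f)*(-2/9 + f))
(Y(-7, -1) + h(-16))² = (5 + (-26/9 + (-16)² + (115/9)*(-16)))² = (5 + (-26/9 + 256 - 1840/9))² = (5 + 146/3)² = (161/3)² = 25921/9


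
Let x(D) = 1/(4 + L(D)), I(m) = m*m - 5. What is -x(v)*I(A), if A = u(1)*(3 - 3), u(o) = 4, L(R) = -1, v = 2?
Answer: 5/3 ≈ 1.6667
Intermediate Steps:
A = 0 (A = 4*(3 - 3) = 4*0 = 0)
I(m) = -5 + m² (I(m) = m² - 5 = -5 + m²)
x(D) = ⅓ (x(D) = 1/(4 - 1) = 1/3 = ⅓)
-x(v)*I(A) = -(-5 + 0²)/3 = -(-5 + 0)/3 = -(-5)/3 = -1*(-5/3) = 5/3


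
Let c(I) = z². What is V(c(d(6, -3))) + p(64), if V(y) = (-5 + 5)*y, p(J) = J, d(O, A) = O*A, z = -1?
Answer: 64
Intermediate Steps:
d(O, A) = A*O
c(I) = 1 (c(I) = (-1)² = 1)
V(y) = 0 (V(y) = 0*y = 0)
V(c(d(6, -3))) + p(64) = 0 + 64 = 64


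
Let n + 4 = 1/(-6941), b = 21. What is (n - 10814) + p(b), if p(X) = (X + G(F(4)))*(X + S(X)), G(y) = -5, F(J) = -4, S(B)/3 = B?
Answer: -65759035/6941 ≈ -9474.0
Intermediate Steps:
S(B) = 3*B
n = -27765/6941 (n = -4 + 1/(-6941) = -4 - 1/6941 = -27765/6941 ≈ -4.0001)
p(X) = 4*X*(-5 + X) (p(X) = (X - 5)*(X + 3*X) = (-5 + X)*(4*X) = 4*X*(-5 + X))
(n - 10814) + p(b) = (-27765/6941 - 10814) + 4*21*(-5 + 21) = -75087739/6941 + 4*21*16 = -75087739/6941 + 1344 = -65759035/6941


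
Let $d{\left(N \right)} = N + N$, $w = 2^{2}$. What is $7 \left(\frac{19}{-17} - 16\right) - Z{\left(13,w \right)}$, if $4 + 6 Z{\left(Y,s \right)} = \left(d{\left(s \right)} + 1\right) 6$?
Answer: $- \frac{6536}{51} \approx -128.16$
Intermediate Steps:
$w = 4$
$d{\left(N \right)} = 2 N$
$Z{\left(Y,s \right)} = \frac{1}{3} + 2 s$ ($Z{\left(Y,s \right)} = - \frac{2}{3} + \frac{\left(2 s + 1\right) 6}{6} = - \frac{2}{3} + \frac{\left(1 + 2 s\right) 6}{6} = - \frac{2}{3} + \frac{6 + 12 s}{6} = - \frac{2}{3} + \left(1 + 2 s\right) = \frac{1}{3} + 2 s$)
$7 \left(\frac{19}{-17} - 16\right) - Z{\left(13,w \right)} = 7 \left(\frac{19}{-17} - 16\right) - \left(\frac{1}{3} + 2 \cdot 4\right) = 7 \left(19 \left(- \frac{1}{17}\right) - 16\right) - \left(\frac{1}{3} + 8\right) = 7 \left(- \frac{19}{17} - 16\right) - \frac{25}{3} = 7 \left(- \frac{291}{17}\right) - \frac{25}{3} = - \frac{2037}{17} - \frac{25}{3} = - \frac{6536}{51}$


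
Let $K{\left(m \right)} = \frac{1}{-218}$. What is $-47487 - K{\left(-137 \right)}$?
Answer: $- \frac{10352165}{218} \approx -47487.0$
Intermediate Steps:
$K{\left(m \right)} = - \frac{1}{218}$
$-47487 - K{\left(-137 \right)} = -47487 - - \frac{1}{218} = -47487 + \frac{1}{218} = - \frac{10352165}{218}$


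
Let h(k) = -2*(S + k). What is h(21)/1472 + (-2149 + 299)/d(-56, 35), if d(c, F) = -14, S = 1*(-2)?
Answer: 680667/5152 ≈ 132.12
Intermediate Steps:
S = -2
h(k) = 4 - 2*k (h(k) = -2*(-2 + k) = 4 - 2*k)
h(21)/1472 + (-2149 + 299)/d(-56, 35) = (4 - 2*21)/1472 + (-2149 + 299)/(-14) = (4 - 42)*(1/1472) - 1850*(-1/14) = -38*1/1472 + 925/7 = -19/736 + 925/7 = 680667/5152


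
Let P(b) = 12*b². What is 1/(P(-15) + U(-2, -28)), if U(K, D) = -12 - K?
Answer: 1/2690 ≈ 0.00037175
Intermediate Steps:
1/(P(-15) + U(-2, -28)) = 1/(12*(-15)² + (-12 - 1*(-2))) = 1/(12*225 + (-12 + 2)) = 1/(2700 - 10) = 1/2690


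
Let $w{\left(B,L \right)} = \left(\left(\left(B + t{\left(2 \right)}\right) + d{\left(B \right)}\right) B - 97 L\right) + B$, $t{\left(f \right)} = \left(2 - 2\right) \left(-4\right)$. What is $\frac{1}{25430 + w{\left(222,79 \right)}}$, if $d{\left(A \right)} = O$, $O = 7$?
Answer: $\frac{1}{68827} \approx 1.4529 \cdot 10^{-5}$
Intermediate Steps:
$d{\left(A \right)} = 7$
$t{\left(f \right)} = 0$ ($t{\left(f \right)} = 0 \left(-4\right) = 0$)
$w{\left(B,L \right)} = B - 97 L + B \left(7 + B\right)$ ($w{\left(B,L \right)} = \left(\left(\left(B + 0\right) + 7\right) B - 97 L\right) + B = \left(\left(B + 7\right) B - 97 L\right) + B = \left(\left(7 + B\right) B - 97 L\right) + B = \left(B \left(7 + B\right) - 97 L\right) + B = \left(- 97 L + B \left(7 + B\right)\right) + B = B - 97 L + B \left(7 + B\right)$)
$\frac{1}{25430 + w{\left(222,79 \right)}} = \frac{1}{25430 + \left(222^{2} - 7663 + 8 \cdot 222\right)} = \frac{1}{25430 + \left(49284 - 7663 + 1776\right)} = \frac{1}{25430 + 43397} = \frac{1}{68827}$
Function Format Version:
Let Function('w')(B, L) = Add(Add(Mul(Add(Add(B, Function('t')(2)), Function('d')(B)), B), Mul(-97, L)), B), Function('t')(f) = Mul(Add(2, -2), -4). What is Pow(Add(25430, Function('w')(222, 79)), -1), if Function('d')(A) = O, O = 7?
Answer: Rational(1, 68827) ≈ 1.4529e-5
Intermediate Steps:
Function('d')(A) = 7
Function('t')(f) = 0 (Function('t')(f) = Mul(0, -4) = 0)
Function('w')(B, L) = Add(B, Mul(-97, L), Mul(B, Add(7, B))) (Function('w')(B, L) = Add(Add(Mul(Add(Add(B, 0), 7), B), Mul(-97, L)), B) = Add(Add(Mul(Add(B, 7), B), Mul(-97, L)), B) = Add(Add(Mul(Add(7, B), B), Mul(-97, L)), B) = Add(Add(Mul(B, Add(7, B)), Mul(-97, L)), B) = Add(Add(Mul(-97, L), Mul(B, Add(7, B))), B) = Add(B, Mul(-97, L), Mul(B, Add(7, B))))
Pow(Add(25430, Function('w')(222, 79)), -1) = Pow(Add(25430, Add(Pow(222, 2), Mul(-97, 79), Mul(8, 222))), -1) = Pow(Add(25430, Add(49284, -7663, 1776)), -1) = Pow(Add(25430, 43397), -1) = Pow(68827, -1) = Rational(1, 68827)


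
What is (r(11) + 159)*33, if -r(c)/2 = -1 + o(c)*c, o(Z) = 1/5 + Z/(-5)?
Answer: 6765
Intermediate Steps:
o(Z) = ⅕ - Z/5 (o(Z) = 1*(⅕) + Z*(-⅕) = ⅕ - Z/5)
r(c) = 2 - 2*c*(⅕ - c/5) (r(c) = -2*(-1 + (⅕ - c/5)*c) = -2*(-1 + c*(⅕ - c/5)) = 2 - 2*c*(⅕ - c/5))
(r(11) + 159)*33 = ((2 + (⅖)*11*(-1 + 11)) + 159)*33 = ((2 + (⅖)*11*10) + 159)*33 = ((2 + 44) + 159)*33 = (46 + 159)*33 = 205*33 = 6765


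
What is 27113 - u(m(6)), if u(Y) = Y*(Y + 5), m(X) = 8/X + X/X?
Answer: 243863/9 ≈ 27096.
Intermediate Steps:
m(X) = 1 + 8/X (m(X) = 8/X + 1 = 1 + 8/X)
u(Y) = Y*(5 + Y)
27113 - u(m(6)) = 27113 - (8 + 6)/6*(5 + (8 + 6)/6) = 27113 - (⅙)*14*(5 + (⅙)*14) = 27113 - 7*(5 + 7/3)/3 = 27113 - 7*22/(3*3) = 27113 - 1*154/9 = 27113 - 154/9 = 243863/9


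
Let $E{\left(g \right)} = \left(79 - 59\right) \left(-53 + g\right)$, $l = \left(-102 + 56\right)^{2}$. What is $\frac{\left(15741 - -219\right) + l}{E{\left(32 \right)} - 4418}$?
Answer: $- \frac{9038}{2419} \approx -3.7363$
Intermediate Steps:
$l = 2116$ ($l = \left(-46\right)^{2} = 2116$)
$E{\left(g \right)} = -1060 + 20 g$ ($E{\left(g \right)} = 20 \left(-53 + g\right) = -1060 + 20 g$)
$\frac{\left(15741 - -219\right) + l}{E{\left(32 \right)} - 4418} = \frac{\left(15741 - -219\right) + 2116}{\left(-1060 + 20 \cdot 32\right) - 4418} = \frac{\left(15741 + 219\right) + 2116}{\left(-1060 + 640\right) - 4418} = \frac{15960 + 2116}{-420 - 4418} = \frac{18076}{-4838} = 18076 \left(- \frac{1}{4838}\right) = - \frac{9038}{2419}$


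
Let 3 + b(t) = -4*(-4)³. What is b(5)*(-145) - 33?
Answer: -36718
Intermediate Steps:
b(t) = 253 (b(t) = -3 - 4*(-4)³ = -3 - 4*(-64) = -3 + 256 = 253)
b(5)*(-145) - 33 = 253*(-145) - 33 = -36685 - 33 = -36718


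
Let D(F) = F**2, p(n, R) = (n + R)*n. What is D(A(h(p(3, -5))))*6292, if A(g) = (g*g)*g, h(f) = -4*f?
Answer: 1202419924992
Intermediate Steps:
p(n, R) = n*(R + n) (p(n, R) = (R + n)*n = n*(R + n))
A(g) = g**3 (A(g) = g**2*g = g**3)
D(A(h(p(3, -5))))*6292 = ((-12*(-5 + 3))**3)**2*6292 = ((-12*(-2))**3)**2*6292 = ((-4*(-6))**3)**2*6292 = (24**3)**2*6292 = 13824**2*6292 = 191102976*6292 = 1202419924992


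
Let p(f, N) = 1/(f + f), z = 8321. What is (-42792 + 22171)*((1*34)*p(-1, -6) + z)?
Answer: -171236784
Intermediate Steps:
p(f, N) = 1/(2*f)
(-42792 + 22171)*((1*34)*p(-1, -6) + z) = (-42792 + 22171)*((1*34)*((½)/(-1)) + 8321) = -20621*(34*((½)*(-1)) + 8321) = -20621*(34*(-½) + 8321) = -20621*(-17 + 8321) = -20621*8304 = -171236784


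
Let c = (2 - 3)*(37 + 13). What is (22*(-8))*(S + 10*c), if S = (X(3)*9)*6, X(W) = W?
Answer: 59488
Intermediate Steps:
c = -50 (c = -1*50 = -50)
S = 162 (S = (3*9)*6 = 27*6 = 162)
(22*(-8))*(S + 10*c) = (22*(-8))*(162 + 10*(-50)) = -176*(162 - 500) = -176*(-338) = 59488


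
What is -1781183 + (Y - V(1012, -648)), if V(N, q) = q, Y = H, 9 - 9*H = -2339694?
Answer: -1520568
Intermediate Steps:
H = 259967 (H = 1 - 1/9*(-2339694) = 1 + 259966 = 259967)
Y = 259967
-1781183 + (Y - V(1012, -648)) = -1781183 + (259967 - 1*(-648)) = -1781183 + (259967 + 648) = -1781183 + 260615 = -1520568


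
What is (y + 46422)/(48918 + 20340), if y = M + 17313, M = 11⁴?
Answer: 404/357 ≈ 1.1317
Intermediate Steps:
M = 14641
y = 31954 (y = 14641 + 17313 = 31954)
(y + 46422)/(48918 + 20340) = (31954 + 46422)/(48918 + 20340) = 78376/69258 = 78376*(1/69258) = 404/357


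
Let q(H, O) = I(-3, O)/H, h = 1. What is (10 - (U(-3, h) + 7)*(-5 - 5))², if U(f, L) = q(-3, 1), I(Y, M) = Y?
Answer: 8100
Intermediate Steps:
q(H, O) = -3/H
U(f, L) = 1 (U(f, L) = -3/(-3) = -3*(-⅓) = 1)
(10 - (U(-3, h) + 7)*(-5 - 5))² = (10 - (1 + 7)*(-5 - 5))² = (10 - 8*(-10))² = (10 - 1*(-80))² = (10 + 80)² = 90² = 8100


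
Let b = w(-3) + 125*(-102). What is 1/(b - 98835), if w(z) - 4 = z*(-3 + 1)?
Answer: -1/111575 ≈ -8.9626e-6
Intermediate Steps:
w(z) = 4 - 2*z (w(z) = 4 + z*(-3 + 1) = 4 + z*(-2) = 4 - 2*z)
b = -12740 (b = (4 - 2*(-3)) + 125*(-102) = (4 + 6) - 12750 = 10 - 12750 = -12740)
1/(b - 98835) = 1/(-12740 - 98835) = 1/(-111575) = -1/111575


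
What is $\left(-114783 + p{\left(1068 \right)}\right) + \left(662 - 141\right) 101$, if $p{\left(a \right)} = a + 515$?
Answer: $-60579$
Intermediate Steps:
$p{\left(a \right)} = 515 + a$
$\left(-114783 + p{\left(1068 \right)}\right) + \left(662 - 141\right) 101 = \left(-114783 + \left(515 + 1068\right)\right) + \left(662 - 141\right) 101 = \left(-114783 + 1583\right) + 521 \cdot 101 = -113200 + 52621 = -60579$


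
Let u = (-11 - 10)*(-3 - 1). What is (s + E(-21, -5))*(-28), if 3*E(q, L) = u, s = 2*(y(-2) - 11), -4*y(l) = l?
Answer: -196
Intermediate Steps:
u = 84 (u = -21*(-4) = 84)
y(l) = -l/4
s = -21 (s = 2*(-¼*(-2) - 11) = 2*(½ - 11) = 2*(-21/2) = -21)
E(q, L) = 28 (E(q, L) = (⅓)*84 = 28)
(s + E(-21, -5))*(-28) = (-21 + 28)*(-28) = 7*(-28) = -196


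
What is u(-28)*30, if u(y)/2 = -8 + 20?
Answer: 720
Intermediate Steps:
u(y) = 24 (u(y) = 2*(-8 + 20) = 2*12 = 24)
u(-28)*30 = 24*30 = 720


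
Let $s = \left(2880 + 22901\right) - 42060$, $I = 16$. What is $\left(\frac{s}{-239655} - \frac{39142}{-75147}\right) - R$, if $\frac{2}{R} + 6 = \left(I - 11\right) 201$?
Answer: $\frac{31703517779}{54028062855} \approx 0.5868$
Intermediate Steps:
$s = -16279$ ($s = 25781 - 42060 = -16279$)
$R = \frac{2}{999}$ ($R = \frac{2}{-6 + \left(16 - 11\right) 201} = \frac{2}{-6 + 5 \cdot 201} = \frac{2}{-6 + 1005} = \frac{2}{999} \approx 0.002002$)
$\left(\frac{s}{-239655} - \frac{39142}{-75147}\right) - R = \left(- \frac{16279}{-239655} - \frac{39142}{-75147}\right) - \frac{2}{999} = \left(\left(-16279\right) \left(- \frac{1}{239655}\right) - - \frac{39142}{75147}\right) - \frac{2}{999} = \left(\frac{16279}{239655} + \frac{39142}{75147}\right) - \frac{2}{999} = \frac{1178210447}{2001039365} - \frac{2}{999} = \frac{31703517779}{54028062855}$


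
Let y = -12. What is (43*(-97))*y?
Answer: 50052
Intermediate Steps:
(43*(-97))*y = (43*(-97))*(-12) = -4171*(-12) = 50052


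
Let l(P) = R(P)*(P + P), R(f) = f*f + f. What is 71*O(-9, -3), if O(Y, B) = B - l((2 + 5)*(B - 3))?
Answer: 10269795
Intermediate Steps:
R(f) = f + f² (R(f) = f² + f = f + f²)
l(P) = 2*P²*(1 + P) (l(P) = (P*(1 + P))*(P + P) = (P*(1 + P))*(2*P) = 2*P²*(1 + P))
O(Y, B) = B - 2*(-21 + 7*B)²*(-20 + 7*B) (O(Y, B) = B - 2*((2 + 5)*(B - 3))²*(1 + (2 + 5)*(B - 3)) = B - 2*(7*(-3 + B))²*(1 + 7*(-3 + B)) = B - 2*(-21 + 7*B)²*(1 + (-21 + 7*B)) = B - 2*(-21 + 7*B)²*(-20 + 7*B))
71*O(-9, -3) = 71*(-3 + (-3 - 3)²*(1960 - 686*(-3))) = 71*(-3 + (-6)²*(1960 + 2058)) = 71*(-3 + 36*4018) = 71*(-3 + 144648) = 71*144645 = 10269795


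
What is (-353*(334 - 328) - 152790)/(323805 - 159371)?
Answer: -77454/82217 ≈ -0.94207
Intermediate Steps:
(-353*(334 - 328) - 152790)/(323805 - 159371) = (-353*6 - 152790)/164434 = (-2118 - 152790)*(1/164434) = -154908*1/164434 = -77454/82217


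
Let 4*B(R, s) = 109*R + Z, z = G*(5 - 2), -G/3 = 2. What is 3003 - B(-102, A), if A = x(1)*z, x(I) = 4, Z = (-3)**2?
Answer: 23121/4 ≈ 5780.3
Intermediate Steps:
Z = 9
G = -6 (G = -3*2 = -6)
z = -18 (z = -6*(5 - 2) = -6*3 = -18)
A = -72 (A = 4*(-18) = -72)
B(R, s) = 9/4 + 109*R/4 (B(R, s) = (109*R + 9)/4 = (9 + 109*R)/4 = 9/4 + 109*R/4)
3003 - B(-102, A) = 3003 - (9/4 + (109/4)*(-102)) = 3003 - (9/4 - 5559/2) = 3003 - 1*(-11109/4) = 3003 + 11109/4 = 23121/4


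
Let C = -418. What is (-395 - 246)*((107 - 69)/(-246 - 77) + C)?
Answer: 4556228/17 ≈ 2.6801e+5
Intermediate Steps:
(-395 - 246)*((107 - 69)/(-246 - 77) + C) = (-395 - 246)*((107 - 69)/(-246 - 77) - 418) = -641*(38/(-323) - 418) = -641*(38*(-1/323) - 418) = -641*(-2/17 - 418) = -641*(-7108/17) = 4556228/17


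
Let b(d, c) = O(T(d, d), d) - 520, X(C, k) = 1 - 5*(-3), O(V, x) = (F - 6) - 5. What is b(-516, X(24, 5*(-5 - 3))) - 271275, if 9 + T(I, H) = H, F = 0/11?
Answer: -271806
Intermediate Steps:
F = 0 (F = 0*(1/11) = 0)
T(I, H) = -9 + H
O(V, x) = -11 (O(V, x) = (0 - 6) - 5 = -6 - 5 = -11)
X(C, k) = 16 (X(C, k) = 1 + 15 = 16)
b(d, c) = -531 (b(d, c) = -11 - 520 = -531)
b(-516, X(24, 5*(-5 - 3))) - 271275 = -531 - 271275 = -271806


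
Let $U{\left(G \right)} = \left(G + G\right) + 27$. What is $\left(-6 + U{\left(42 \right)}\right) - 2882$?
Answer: $-2777$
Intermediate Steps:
$U{\left(G \right)} = 27 + 2 G$ ($U{\left(G \right)} = 2 G + 27 = 27 + 2 G$)
$\left(-6 + U{\left(42 \right)}\right) - 2882 = \left(-6 + \left(27 + 2 \cdot 42\right)\right) - 2882 = \left(-6 + \left(27 + 84\right)\right) - 2882 = \left(-6 + 111\right) - 2882 = 105 - 2882 = -2777$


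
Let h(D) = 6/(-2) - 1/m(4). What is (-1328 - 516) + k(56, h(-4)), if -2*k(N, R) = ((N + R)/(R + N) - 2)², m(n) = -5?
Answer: -3689/2 ≈ -1844.5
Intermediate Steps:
h(D) = -14/5 (h(D) = 6/(-2) - 1/(-5) = 6*(-½) - 1*(-⅕) = -3 + ⅕ = -14/5)
k(N, R) = -½ (k(N, R) = -((N + R)/(R + N) - 2)²/2 = -((N + R)/(N + R) - 2)²/2 = -(1 - 2)²/2 = -½*(-1)² = -½*1 = -½)
(-1328 - 516) + k(56, h(-4)) = (-1328 - 516) - ½ = -1844 - ½ = -3689/2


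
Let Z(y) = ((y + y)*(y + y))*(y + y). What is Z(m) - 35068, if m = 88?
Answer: 5416708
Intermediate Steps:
Z(y) = 8*y³ (Z(y) = ((2*y)*(2*y))*(2*y) = (4*y²)*(2*y) = 8*y³)
Z(m) - 35068 = 8*88³ - 35068 = 8*681472 - 35068 = 5451776 - 35068 = 5416708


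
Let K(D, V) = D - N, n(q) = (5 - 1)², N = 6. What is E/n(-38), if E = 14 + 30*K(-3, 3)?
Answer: -16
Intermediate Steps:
n(q) = 16 (n(q) = 4² = 16)
K(D, V) = -6 + D (K(D, V) = D - 1*6 = D - 6 = -6 + D)
E = -256 (E = 14 + 30*(-6 - 3) = 14 + 30*(-9) = 14 - 270 = -256)
E/n(-38) = -256/16 = -256*1/16 = -16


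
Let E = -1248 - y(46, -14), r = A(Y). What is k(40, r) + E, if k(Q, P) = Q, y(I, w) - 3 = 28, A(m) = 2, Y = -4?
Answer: -1239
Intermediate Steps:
y(I, w) = 31 (y(I, w) = 3 + 28 = 31)
r = 2
E = -1279 (E = -1248 - 1*31 = -1248 - 31 = -1279)
k(40, r) + E = 40 - 1279 = -1239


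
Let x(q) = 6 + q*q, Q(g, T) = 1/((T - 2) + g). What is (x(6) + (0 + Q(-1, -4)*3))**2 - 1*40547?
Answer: -1902122/49 ≈ -38819.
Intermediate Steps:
Q(g, T) = 1/(-2 + T + g) (Q(g, T) = 1/((-2 + T) + g) = 1/(-2 + T + g))
x(q) = 6 + q**2
(x(6) + (0 + Q(-1, -4)*3))**2 - 1*40547 = ((6 + 6**2) + (0 + 3/(-2 - 4 - 1)))**2 - 1*40547 = ((6 + 36) + (0 + 3/(-7)))**2 - 40547 = (42 + (0 - 1/7*3))**2 - 40547 = (42 + (0 - 3/7))**2 - 40547 = (42 - 3/7)**2 - 40547 = (291/7)**2 - 40547 = 84681/49 - 40547 = -1902122/49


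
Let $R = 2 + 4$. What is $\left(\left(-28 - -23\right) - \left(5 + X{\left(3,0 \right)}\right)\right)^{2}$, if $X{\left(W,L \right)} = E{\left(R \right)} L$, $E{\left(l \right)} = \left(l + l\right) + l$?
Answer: $100$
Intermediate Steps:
$R = 6$
$E{\left(l \right)} = 3 l$ ($E{\left(l \right)} = 2 l + l = 3 l$)
$X{\left(W,L \right)} = 18 L$ ($X{\left(W,L \right)} = 3 \cdot 6 L = 18 L$)
$\left(\left(-28 - -23\right) - \left(5 + X{\left(3,0 \right)}\right)\right)^{2} = \left(\left(-28 - -23\right) - \left(5 + 18 \cdot 0\right)\right)^{2} = \left(\left(-28 + 23\right) - \left(5 + 0\right)\right)^{2} = \left(-5 - 5\right)^{2} = \left(-10\right)^{2} = 100$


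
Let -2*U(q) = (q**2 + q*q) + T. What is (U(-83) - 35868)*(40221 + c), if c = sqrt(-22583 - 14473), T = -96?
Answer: -1717798689 - 341672*I*sqrt(579) ≈ -1.7178e+9 - 8.2215e+6*I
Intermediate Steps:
U(q) = 48 - q**2 (U(q) = -((q**2 + q*q) - 96)/2 = -((q**2 + q**2) - 96)/2 = -(2*q**2 - 96)/2 = -(-96 + 2*q**2)/2 = 48 - q**2)
c = 8*I*sqrt(579) (c = sqrt(-37056) = 8*I*sqrt(579) ≈ 192.5*I)
(U(-83) - 35868)*(40221 + c) = ((48 - 1*(-83)**2) - 35868)*(40221 + 8*I*sqrt(579)) = ((48 - 1*6889) - 35868)*(40221 + 8*I*sqrt(579)) = ((48 - 6889) - 35868)*(40221 + 8*I*sqrt(579)) = (-6841 - 35868)*(40221 + 8*I*sqrt(579)) = -42709*(40221 + 8*I*sqrt(579)) = -1717798689 - 341672*I*sqrt(579)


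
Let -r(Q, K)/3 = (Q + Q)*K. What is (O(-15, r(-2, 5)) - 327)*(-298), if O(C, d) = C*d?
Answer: 365646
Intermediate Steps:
r(Q, K) = -6*K*Q (r(Q, K) = -3*(Q + Q)*K = -3*2*Q*K = -6*K*Q)
(O(-15, r(-2, 5)) - 327)*(-298) = (-(-90)*5*(-2) - 327)*(-298) = (-15*60 - 327)*(-298) = (-900 - 327)*(-298) = -1227*(-298) = 365646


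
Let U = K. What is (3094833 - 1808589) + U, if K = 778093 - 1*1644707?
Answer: 419630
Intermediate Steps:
K = -866614 (K = 778093 - 1644707 = -866614)
U = -866614
(3094833 - 1808589) + U = (3094833 - 1808589) - 866614 = 1286244 - 866614 = 419630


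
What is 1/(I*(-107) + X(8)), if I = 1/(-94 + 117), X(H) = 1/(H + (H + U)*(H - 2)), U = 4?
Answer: -1840/8537 ≈ -0.21553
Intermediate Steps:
X(H) = 1/(H + (-2 + H)*(4 + H)) (X(H) = 1/(H + (H + 4)*(H - 2)) = 1/(H + (4 + H)*(-2 + H)) = 1/(H + (-2 + H)*(4 + H)))
I = 1/23 ≈ 0.043478
1/(I*(-107) + X(8)) = 1/((1/23)*(-107) + 1/(-8 + 8² + 3*8)) = 1/(-107/23 + 1/(-8 + 64 + 24)) = 1/(-107/23 + 1/80) = 1/(-8537/1840) = -1840/8537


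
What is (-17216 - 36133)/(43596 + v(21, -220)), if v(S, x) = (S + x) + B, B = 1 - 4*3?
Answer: -17783/14462 ≈ -1.2296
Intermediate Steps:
B = -11 (B = 1 - 12 = -11)
v(S, x) = -11 + S + x (v(S, x) = (S + x) - 11 = -11 + S + x)
(-17216 - 36133)/(43596 + v(21, -220)) = (-17216 - 36133)/(43596 + (-11 + 21 - 220)) = -53349/(43596 - 210) = -53349/43386 = -53349*1/43386 = -17783/14462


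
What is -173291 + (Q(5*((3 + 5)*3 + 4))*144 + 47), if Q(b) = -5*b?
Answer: -274044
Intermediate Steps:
-173291 + (Q(5*((3 + 5)*3 + 4))*144 + 47) = -173291 + (-25*((3 + 5)*3 + 4)*144 + 47) = -173291 + (-25*(8*3 + 4)*144 + 47) = -173291 + (-25*(24 + 4)*144 + 47) = -173291 + (-25*28*144 + 47) = -173291 + (-5*140*144 + 47) = -173291 + (-700*144 + 47) = -173291 + (-100800 + 47) = -173291 - 100753 = -274044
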